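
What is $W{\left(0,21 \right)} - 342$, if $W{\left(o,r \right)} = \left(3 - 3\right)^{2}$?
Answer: $-342$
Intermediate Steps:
$W{\left(o,r \right)} = 0$ ($W{\left(o,r \right)} = 0^{2} = 0$)
$W{\left(0,21 \right)} - 342 = 0 - 342 = -342$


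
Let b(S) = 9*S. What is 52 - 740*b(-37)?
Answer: 246472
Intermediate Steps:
52 - 740*b(-37) = 52 - 6660*(-37) = 52 - 740*(-333) = 52 + 246420 = 246472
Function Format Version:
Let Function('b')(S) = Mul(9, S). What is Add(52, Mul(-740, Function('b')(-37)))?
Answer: 246472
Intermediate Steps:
Add(52, Mul(-740, Function('b')(-37))) = Add(52, Mul(-740, Mul(9, -37))) = Add(52, Mul(-740, -333)) = Add(52, 246420) = 246472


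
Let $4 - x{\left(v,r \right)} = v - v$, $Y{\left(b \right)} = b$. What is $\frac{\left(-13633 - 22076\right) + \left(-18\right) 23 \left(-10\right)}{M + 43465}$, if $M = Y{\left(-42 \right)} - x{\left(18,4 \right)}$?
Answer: $- \frac{10523}{14473} \approx -0.72708$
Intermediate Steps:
$x{\left(v,r \right)} = 4$ ($x{\left(v,r \right)} = 4 - \left(v - v\right) = 4 - 0 = 4 + 0 = 4$)
$M = -46$ ($M = -42 - 4 = -46$)
$\frac{\left(-13633 - 22076\right) + \left(-18\right) 23 \left(-10\right)}{M + 43465} = \frac{\left(-13633 - 22076\right) + \left(-18\right) 23 \left(-10\right)}{-46 + 43465} = \frac{\left(-13633 - 22076\right) - -4140}{43419} = \left(-35709 + 4140\right) \frac{1}{43419} = \left(-31569\right) \frac{1}{43419} = - \frac{10523}{14473}$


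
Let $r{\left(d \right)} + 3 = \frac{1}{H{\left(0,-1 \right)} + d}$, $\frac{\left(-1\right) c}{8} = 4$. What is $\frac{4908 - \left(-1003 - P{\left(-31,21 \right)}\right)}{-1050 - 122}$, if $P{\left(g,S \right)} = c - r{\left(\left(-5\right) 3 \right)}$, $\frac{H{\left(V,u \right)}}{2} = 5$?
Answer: $- \frac{29411}{5860} \approx -5.0189$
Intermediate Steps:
$c = -32$ ($c = \left(-8\right) 4 = -32$)
$H{\left(V,u \right)} = 10$ ($H{\left(V,u \right)} = 2 \cdot 5 = 10$)
$r{\left(d \right)} = -3 + \frac{1}{10 + d}$
$P{\left(g,S \right)} = - \frac{144}{5}$ ($P{\left(g,S \right)} = -32 - \frac{-29 - 3 \left(\left(-5\right) 3\right)}{10 - 15} = -32 - \frac{-29 - -45}{10 - 15} = -32 - \frac{-29 + 45}{-5} = -32 - \left(- \frac{1}{5}\right) 16 = -32 - - \frac{16}{5} = -32 + \frac{16}{5} = - \frac{144}{5}$)
$\frac{4908 - \left(-1003 - P{\left(-31,21 \right)}\right)}{-1050 - 122} = \frac{4908 + \left(\left(- \frac{144}{5} + 1385\right) - 382\right)}{-1050 - 122} = \frac{4908 + \left(\frac{6781}{5} - 382\right)}{-1172} = \left(4908 + \frac{4871}{5}\right) \left(- \frac{1}{1172}\right) = \frac{29411}{5} \left(- \frac{1}{1172}\right) = - \frac{29411}{5860}$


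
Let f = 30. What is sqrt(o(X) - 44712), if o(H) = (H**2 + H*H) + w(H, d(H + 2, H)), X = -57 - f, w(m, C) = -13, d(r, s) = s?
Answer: I*sqrt(29587) ≈ 172.01*I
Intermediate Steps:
X = -87 (X = -57 - 1*30 = -57 - 30 = -87)
o(H) = -13 + 2*H**2 (o(H) = (H**2 + H*H) - 13 = (H**2 + H**2) - 13 = 2*H**2 - 13 = -13 + 2*H**2)
sqrt(o(X) - 44712) = sqrt((-13 + 2*(-87)**2) - 44712) = sqrt((-13 + 2*7569) - 44712) = sqrt((-13 + 15138) - 44712) = sqrt(15125 - 44712) = sqrt(-29587) = I*sqrt(29587)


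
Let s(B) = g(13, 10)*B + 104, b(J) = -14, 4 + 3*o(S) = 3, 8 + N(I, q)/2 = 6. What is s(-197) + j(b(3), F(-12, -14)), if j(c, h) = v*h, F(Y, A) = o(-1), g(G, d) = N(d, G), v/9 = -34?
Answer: 994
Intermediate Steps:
v = -306 (v = 9*(-34) = -306)
N(I, q) = -4 (N(I, q) = -16 + 2*6 = -16 + 12 = -4)
o(S) = -⅓ (o(S) = -4/3 + (⅓)*3 = -4/3 + 1 = -⅓)
g(G, d) = -4
F(Y, A) = -⅓
j(c, h) = -306*h
s(B) = 104 - 4*B (s(B) = -4*B + 104 = 104 - 4*B)
s(-197) + j(b(3), F(-12, -14)) = (104 - 4*(-197)) - 306*(-⅓) = (104 + 788) + 102 = 892 + 102 = 994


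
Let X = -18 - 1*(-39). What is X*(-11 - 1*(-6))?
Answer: -105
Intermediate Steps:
X = 21 (X = -18 + 39 = 21)
X*(-11 - 1*(-6)) = 21*(-11 - 1*(-6)) = 21*(-11 + 6) = 21*(-5) = -105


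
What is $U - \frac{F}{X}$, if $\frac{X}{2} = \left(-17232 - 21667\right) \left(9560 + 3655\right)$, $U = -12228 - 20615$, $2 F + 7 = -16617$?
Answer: $- \frac{16882953514411}{514050285} \approx -32843.0$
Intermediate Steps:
$F = -8312$ ($F = - \frac{7}{2} + \frac{1}{2} \left(-16617\right) = - \frac{7}{2} - \frac{16617}{2} = -8312$)
$U = -32843$
$X = -1028100570$ ($X = 2 \left(-17232 - 21667\right) \left(9560 + 3655\right) = 2 \left(\left(-38899\right) 13215\right) = 2 \left(-514050285\right) = -1028100570$)
$U - \frac{F}{X} = -32843 - - \frac{8312}{-1028100570} = -32843 - \left(-8312\right) \left(- \frac{1}{1028100570}\right) = -32843 - \frac{4156}{514050285} = - \frac{16882953514411}{514050285}$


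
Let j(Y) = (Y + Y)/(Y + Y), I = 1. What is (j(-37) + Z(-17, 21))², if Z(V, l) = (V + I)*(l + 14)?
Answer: 312481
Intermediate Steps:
Z(V, l) = (1 + V)*(14 + l) (Z(V, l) = (V + 1)*(l + 14) = (1 + V)*(14 + l))
j(Y) = 1 (j(Y) = (2*Y)/((2*Y)) = (2*Y)*(1/(2*Y)) = 1)
(j(-37) + Z(-17, 21))² = (1 + (14 + 21 + 14*(-17) - 17*21))² = (1 + (14 + 21 - 238 - 357))² = (1 - 560)² = (-559)² = 312481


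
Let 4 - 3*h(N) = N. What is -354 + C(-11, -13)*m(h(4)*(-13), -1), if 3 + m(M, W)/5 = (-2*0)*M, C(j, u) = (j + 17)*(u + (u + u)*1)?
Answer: 3156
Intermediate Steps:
h(N) = 4/3 - N/3
C(j, u) = 3*u*(17 + j) (C(j, u) = (17 + j)*(u + (2*u)*1) = (17 + j)*(u + 2*u) = (17 + j)*(3*u) = 3*u*(17 + j))
m(M, W) = -15 (m(M, W) = -15 + 5*((-2*0)*M) = -15 + 5*(0*M) = -15 + 5*0 = -15 + 0 = -15)
-354 + C(-11, -13)*m(h(4)*(-13), -1) = -354 + (3*(-13)*(17 - 11))*(-15) = -354 + (3*(-13)*6)*(-15) = -354 - 234*(-15) = -354 + 3510 = 3156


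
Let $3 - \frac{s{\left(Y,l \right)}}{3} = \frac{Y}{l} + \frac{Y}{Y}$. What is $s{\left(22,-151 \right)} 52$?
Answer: $\frac{50544}{151} \approx 334.73$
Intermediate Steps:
$s{\left(Y,l \right)} = 6 - \frac{3 Y}{l}$ ($s{\left(Y,l \right)} = 9 - 3 \left(\frac{Y}{l} + \frac{Y}{Y}\right) = 9 - 3 \left(\frac{Y}{l} + 1\right) = 9 - 3 \left(1 + \frac{Y}{l}\right) = 9 - \left(3 + \frac{3 Y}{l}\right) = 6 - \frac{3 Y}{l}$)
$s{\left(22,-151 \right)} 52 = \left(6 - \frac{66}{-151}\right) 52 = \left(6 - 66 \left(- \frac{1}{151}\right)\right) 52 = \left(6 + \frac{66}{151}\right) 52 = \frac{972}{151} \cdot 52 = \frac{50544}{151}$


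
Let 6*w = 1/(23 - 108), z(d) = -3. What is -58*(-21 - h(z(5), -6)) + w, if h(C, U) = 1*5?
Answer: 769079/510 ≈ 1508.0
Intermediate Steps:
h(C, U) = 5
w = -1/510 (w = 1/(6*(23 - 108)) = (1/6)/(-85) = (1/6)*(-1/85) = -1/510 ≈ -0.0019608)
-58*(-21 - h(z(5), -6)) + w = -58*(-21 - 1*5) - 1/510 = -58*(-21 - 5) - 1/510 = -58*(-26) - 1/510 = 1508 - 1/510 = 769079/510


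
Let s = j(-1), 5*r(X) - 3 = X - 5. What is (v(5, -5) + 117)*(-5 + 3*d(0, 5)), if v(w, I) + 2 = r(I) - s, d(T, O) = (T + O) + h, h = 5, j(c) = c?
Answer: 2865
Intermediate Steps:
r(X) = -⅖ + X/5 (r(X) = ⅗ + (X - 5)/5 = ⅗ + (-5 + X)/5 = ⅗ + (-1 + X/5) = -⅖ + X/5)
s = -1
d(T, O) = 5 + O + T (d(T, O) = (T + O) + 5 = (O + T) + 5 = 5 + O + T)
v(w, I) = -7/5 + I/5 (v(w, I) = -2 + ((-⅖ + I/5) - 1*(-1)) = -2 + ((-⅖ + I/5) + 1) = -2 + (⅗ + I/5) = -7/5 + I/5)
(v(5, -5) + 117)*(-5 + 3*d(0, 5)) = ((-7/5 + (⅕)*(-5)) + 117)*(-5 + 3*(5 + 5 + 0)) = ((-7/5 - 1) + 117)*(-5 + 3*10) = (-12/5 + 117)*(-5 + 30) = (573/5)*25 = 2865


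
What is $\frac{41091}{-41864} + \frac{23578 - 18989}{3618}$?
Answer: $\frac{21723329}{75731976} \approx 0.28684$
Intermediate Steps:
$\frac{41091}{-41864} + \frac{23578 - 18989}{3618} = 41091 \left(- \frac{1}{41864}\right) + \left(23578 - 18989\right) \frac{1}{3618} = - \frac{41091}{41864} + 4589 \cdot \frac{1}{3618} = - \frac{41091}{41864} + \frac{4589}{3618} = \frac{21723329}{75731976}$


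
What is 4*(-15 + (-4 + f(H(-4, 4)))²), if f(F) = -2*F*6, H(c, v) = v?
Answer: 10756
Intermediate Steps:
f(F) = -12*F
4*(-15 + (-4 + f(H(-4, 4)))²) = 4*(-15 + (-4 - 12*4)²) = 4*(-15 + (-4 - 48)²) = 4*(-15 + (-52)²) = 4*(-15 + 2704) = 4*2689 = 10756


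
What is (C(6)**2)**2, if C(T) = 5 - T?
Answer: 1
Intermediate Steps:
(C(6)**2)**2 = ((5 - 1*6)**2)**2 = ((5 - 6)**2)**2 = ((-1)**2)**2 = 1**2 = 1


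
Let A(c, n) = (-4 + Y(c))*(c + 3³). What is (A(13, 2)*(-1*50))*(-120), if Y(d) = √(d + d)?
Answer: -960000 + 240000*√26 ≈ 2.6376e+5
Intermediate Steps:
Y(d) = √2*√d (Y(d) = √(2*d) = √2*√d)
A(c, n) = (-4 + √2*√c)*(27 + c) (A(c, n) = (-4 + √2*√c)*(c + 3³) = (-4 + √2*√c)*(c + 27) = (-4 + √2*√c)*(27 + c))
(A(13, 2)*(-1*50))*(-120) = ((-108 - 4*13 + √2*13^(3/2) + 27*√2*√13)*(-1*50))*(-120) = ((-108 - 52 + √2*(13*√13) + 27*√26)*(-50))*(-120) = ((-108 - 52 + 13*√26 + 27*√26)*(-50))*(-120) = ((-160 + 40*√26)*(-50))*(-120) = (8000 - 2000*√26)*(-120) = -960000 + 240000*√26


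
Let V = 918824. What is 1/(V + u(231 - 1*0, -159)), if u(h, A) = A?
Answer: 1/918665 ≈ 1.0885e-6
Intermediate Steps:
1/(V + u(231 - 1*0, -159)) = 1/(918824 - 159) = 1/918665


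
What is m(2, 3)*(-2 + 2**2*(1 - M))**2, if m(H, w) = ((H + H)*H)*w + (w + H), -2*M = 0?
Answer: 116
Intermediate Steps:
M = 0 (M = -1/2*0 = 0)
m(H, w) = H + w + 2*w*H**2 (m(H, w) = ((2*H)*H)*w + (H + w) = (2*H**2)*w + (H + w) = 2*w*H**2 + (H + w) = H + w + 2*w*H**2)
m(2, 3)*(-2 + 2**2*(1 - M))**2 = (2 + 3 + 2*3*2**2)*(-2 + 2**2*(1 - 1*0))**2 = (2 + 3 + 2*3*4)*(-2 + 4*(1 + 0))**2 = (2 + 3 + 24)*(-2 + 4*1)**2 = 29*(-2 + 4)**2 = 29*2**2 = 29*4 = 116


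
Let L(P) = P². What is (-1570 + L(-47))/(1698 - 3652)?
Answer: -639/1954 ≈ -0.32702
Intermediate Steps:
(-1570 + L(-47))/(1698 - 3652) = (-1570 + (-47)²)/(1698 - 3652) = (-1570 + 2209)/(-1954) = 639*(-1/1954) = -639/1954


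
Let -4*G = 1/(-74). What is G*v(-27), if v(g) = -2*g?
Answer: 27/148 ≈ 0.18243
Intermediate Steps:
G = 1/296 (G = -1/4/(-74) = -1/4*(-1/74) = 1/296 ≈ 0.0033784)
G*v(-27) = (-2*(-27))/296 = (1/296)*54 = 27/148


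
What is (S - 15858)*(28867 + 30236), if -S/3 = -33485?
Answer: 4999936491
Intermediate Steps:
S = 100455 (S = -3*(-33485) = 100455)
(S - 15858)*(28867 + 30236) = (100455 - 15858)*(28867 + 30236) = 84597*59103 = 4999936491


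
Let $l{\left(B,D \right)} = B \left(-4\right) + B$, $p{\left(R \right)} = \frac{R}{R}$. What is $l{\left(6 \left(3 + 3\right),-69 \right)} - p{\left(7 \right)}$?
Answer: $-109$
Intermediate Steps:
$p{\left(R \right)} = 1$
$l{\left(B,D \right)} = - 3 B$ ($l{\left(B,D \right)} = - 4 B + B = - 3 B$)
$l{\left(6 \left(3 + 3\right),-69 \right)} - p{\left(7 \right)} = - 3 \cdot 6 \left(3 + 3\right) - 1 = - 3 \cdot 6 \cdot 6 - 1 = \left(-3\right) 36 - 1 = -108 - 1 = -109$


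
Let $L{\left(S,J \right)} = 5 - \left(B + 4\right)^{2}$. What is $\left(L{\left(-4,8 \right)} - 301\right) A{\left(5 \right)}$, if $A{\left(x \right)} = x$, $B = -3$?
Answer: $-1485$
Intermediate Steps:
$L{\left(S,J \right)} = 4$ ($L{\left(S,J \right)} = 5 - \left(-3 + 4\right)^{2} = 5 - 1^{2} = 5 - 1 = 4$)
$\left(L{\left(-4,8 \right)} - 301\right) A{\left(5 \right)} = \left(4 - 301\right) 5 = \left(-297\right) 5 = -1485$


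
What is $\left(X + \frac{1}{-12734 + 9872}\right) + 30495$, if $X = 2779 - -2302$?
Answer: $\frac{101818511}{2862} \approx 35576.0$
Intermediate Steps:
$X = 5081$ ($X = 2779 + \left(-44 + 2346\right) = 2779 + 2302 = 5081$)
$\left(X + \frac{1}{-12734 + 9872}\right) + 30495 = \left(5081 + \frac{1}{-12734 + 9872}\right) + 30495 = \left(5081 + \frac{1}{-2862}\right) + 30495 = \left(5081 - \frac{1}{2862}\right) + 30495 = \frac{14541821}{2862} + 30495 = \frac{101818511}{2862}$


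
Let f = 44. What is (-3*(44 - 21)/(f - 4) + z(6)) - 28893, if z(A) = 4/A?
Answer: -3467287/120 ≈ -28894.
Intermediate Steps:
(-3*(44 - 21)/(f - 4) + z(6)) - 28893 = (-3*(44 - 21)/(44 - 4) + 4/6) - 28893 = (-69/40 + 4*(⅙)) - 28893 = (-69/40 + ⅔) - 28893 = -127/120 - 28893 = -3467287/120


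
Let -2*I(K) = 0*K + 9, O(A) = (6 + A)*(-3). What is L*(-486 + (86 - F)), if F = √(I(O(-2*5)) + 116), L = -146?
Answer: 58400 + 73*√446 ≈ 59942.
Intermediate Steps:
O(A) = -18 - 3*A
I(K) = -9/2 (I(K) = -(0*K + 9)/2 = -(0 + 9)/2 = -½*9 = -9/2)
F = √446/2 (F = √(-9/2 + 116) = √(223/2) = √446/2 ≈ 10.559)
L*(-486 + (86 - F)) = -146*(-486 + (86 - √446/2)) = -146*(-400 - √446/2) = 58400 + 73*√446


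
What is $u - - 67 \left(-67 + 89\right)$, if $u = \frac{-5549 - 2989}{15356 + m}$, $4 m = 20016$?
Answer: $\frac{15001051}{10180} \approx 1473.6$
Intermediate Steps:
$m = 5004$ ($m = \frac{1}{4} \cdot 20016 = 5004$)
$u = - \frac{4269}{10180}$ ($u = \frac{-5549 - 2989}{15356 + 5004} = - \frac{8538}{20360} = \left(-8538\right) \frac{1}{20360} = - \frac{4269}{10180} \approx -0.41935$)
$u - - 67 \left(-67 + 89\right) = - \frac{4269}{10180} - - 67 \left(-67 + 89\right) = - \frac{4269}{10180} - \left(-67\right) 22 = - \frac{4269}{10180} - -1474 = - \frac{4269}{10180} + 1474 = \frac{15001051}{10180}$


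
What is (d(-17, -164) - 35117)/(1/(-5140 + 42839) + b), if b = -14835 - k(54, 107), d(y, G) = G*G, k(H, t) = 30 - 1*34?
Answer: 309923479/559113868 ≈ 0.55431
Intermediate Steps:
k(H, t) = -4 (k(H, t) = 30 - 34 = -4)
d(y, G) = G²
b = -14831 (b = -14835 - 1*(-4) = -14835 + 4 = -14831)
(d(-17, -164) - 35117)/(1/(-5140 + 42839) + b) = ((-164)² - 35117)/(1/(-5140 + 42839) - 14831) = (26896 - 35117)/(1/37699 - 14831) = -8221/(1/37699 - 14831) = -8221/(-559113868/37699) = -8221*(-37699/559113868) = 309923479/559113868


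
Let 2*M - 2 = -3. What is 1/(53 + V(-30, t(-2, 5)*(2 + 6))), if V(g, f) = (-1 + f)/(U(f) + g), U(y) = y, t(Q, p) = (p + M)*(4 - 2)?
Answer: 42/2297 ≈ 0.018285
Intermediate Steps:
M = -½ (M = 1 + (½)*(-3) = 1 - 3/2 = -½ ≈ -0.50000)
t(Q, p) = -1 + 2*p (t(Q, p) = (p - ½)*(4 - 2) = (-½ + p)*2 = -1 + 2*p)
V(g, f) = (-1 + f)/(f + g)
1/(53 + V(-30, t(-2, 5)*(2 + 6))) = 1/(53 + (-1 + (-1 + 2*5)*(2 + 6))/((-1 + 2*5)*(2 + 6) - 30)) = 1/(53 + (-1 + (-1 + 10)*8)/((-1 + 10)*8 - 30)) = 1/(53 + (-1 + 9*8)/(9*8 - 30)) = 1/(53 + (-1 + 72)/(72 - 30)) = 1/(53 + 71/42) = 1/(2297/42) = 42/2297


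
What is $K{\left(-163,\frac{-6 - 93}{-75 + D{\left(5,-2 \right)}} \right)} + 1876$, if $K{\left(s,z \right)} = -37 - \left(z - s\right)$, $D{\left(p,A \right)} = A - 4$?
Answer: $\frac{15073}{9} \approx 1674.8$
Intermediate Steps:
$D{\left(p,A \right)} = -4 + A$ ($D{\left(p,A \right)} = A - 4 = -4 + A$)
$K{\left(s,z \right)} = -37 + s - z$ ($K{\left(s,z \right)} = -37 + \left(s - z\right) = -37 + s - z$)
$K{\left(-163,\frac{-6 - 93}{-75 + D{\left(5,-2 \right)}} \right)} + 1876 = \left(-37 - 163 - \frac{-6 - 93}{-75 - 6}\right) + 1876 = \left(-37 - 163 - - \frac{99}{-75 - 6}\right) + 1876 = \left(-37 - 163 - - \frac{99}{-81}\right) + 1876 = \left(-37 - 163 - \left(-99\right) \left(- \frac{1}{81}\right)\right) + 1876 = \left(-37 - 163 - \frac{11}{9}\right) + 1876 = - \frac{1811}{9} + 1876 = \frac{15073}{9}$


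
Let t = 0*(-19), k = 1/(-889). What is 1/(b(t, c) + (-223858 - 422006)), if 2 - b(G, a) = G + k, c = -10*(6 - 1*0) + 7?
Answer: -889/574171317 ≈ -1.5483e-6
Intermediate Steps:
c = -53 (c = -10*(6 + 0) + 7 = -10*6 + 7 = -60 + 7 = -53)
k = -1/889 ≈ -0.0011249
t = 0
b(G, a) = 1779/889 - G (b(G, a) = 2 - (G - 1/889) = 2 - (-1/889 + G) = 2 + (1/889 - G) = 1779/889 - G)
1/(b(t, c) + (-223858 - 422006)) = 1/((1779/889 - 1*0) + (-223858 - 422006)) = 1/((1779/889 + 0) - 645864) = 1/(1779/889 - 645864) = 1/(-574171317/889) = -889/574171317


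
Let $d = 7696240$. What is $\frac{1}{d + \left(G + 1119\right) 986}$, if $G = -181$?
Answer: $\frac{1}{8621108} \approx 1.1599 \cdot 10^{-7}$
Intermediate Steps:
$\frac{1}{d + \left(G + 1119\right) 986} = \frac{1}{7696240 + \left(-181 + 1119\right) 986} = \frac{1}{7696240 + 938 \cdot 986} = \frac{1}{7696240 + 924868} = \frac{1}{8621108}$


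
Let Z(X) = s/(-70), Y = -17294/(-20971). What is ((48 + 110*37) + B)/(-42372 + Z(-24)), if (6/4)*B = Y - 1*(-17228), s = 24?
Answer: -17179524215/46650996108 ≈ -0.36826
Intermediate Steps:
Y = 17294/20971 (Y = -17294*(-1/20971) = 17294/20971 ≈ 0.82466)
Z(X) = -12/35 (Z(X) = 24/(-70) = 24*(-1/70) = -12/35)
B = 722611364/62913 (B = 2*(17294/20971 - 1*(-17228))/3 = 2*(17294/20971 + 17228)/3 = (⅔)*(361305682/20971) = 722611364/62913 ≈ 11486.)
((48 + 110*37) + B)/(-42372 + Z(-24)) = ((48 + 110*37) + 722611364/62913)/(-42372 - 12/35) = ((48 + 4070) + 722611364/62913)/(-1483032/35) = (4118 + 722611364/62913)*(-35/1483032) = (981687098/62913)*(-35/1483032) = -17179524215/46650996108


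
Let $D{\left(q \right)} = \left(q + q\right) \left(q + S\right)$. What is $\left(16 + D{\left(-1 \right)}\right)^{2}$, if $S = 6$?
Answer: $36$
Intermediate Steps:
$D{\left(q \right)} = 2 q \left(6 + q\right)$ ($D{\left(q \right)} = \left(q + q\right) \left(q + 6\right) = 2 q \left(6 + q\right)$)
$\left(16 + D{\left(-1 \right)}\right)^{2} = \left(16 + 2 \left(-1\right) \left(6 - 1\right)\right)^{2} = \left(16 + 2 \left(-1\right) 5\right)^{2} = \left(16 - 10\right)^{2} = 6^{2} = 36$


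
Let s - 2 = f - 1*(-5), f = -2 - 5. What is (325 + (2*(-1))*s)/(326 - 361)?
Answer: -65/7 ≈ -9.2857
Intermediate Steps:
f = -7
s = 0 (s = 2 + (-7 - 1*(-5)) = 2 + (-7 + 5) = 2 - 2 = 0)
(325 + (2*(-1))*s)/(326 - 361) = (325 + (2*(-1))*0)/(326 - 361) = (325 - 2*0)/(-35) = (325 + 0)*(-1/35) = 325*(-1/35) = -65/7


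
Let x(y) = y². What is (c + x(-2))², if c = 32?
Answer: 1296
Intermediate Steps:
(c + x(-2))² = (32 + (-2)²)² = (32 + 4)² = 36² = 1296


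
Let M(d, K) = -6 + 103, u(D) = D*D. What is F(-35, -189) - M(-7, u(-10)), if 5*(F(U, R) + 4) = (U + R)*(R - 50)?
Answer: 53031/5 ≈ 10606.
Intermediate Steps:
u(D) = D²
F(U, R) = -4 + (-50 + R)*(R + U)/5 (F(U, R) = -4 + ((U + R)*(R - 50))/5 = -4 + ((R + U)*(-50 + R))/5 = -4 + ((-50 + R)*(R + U))/5 = -4 + (-50 + R)*(R + U)/5)
M(d, K) = 97
F(-35, -189) - M(-7, u(-10)) = (-4 - 10*(-189) - 10*(-35) + (⅕)*(-189)² + (⅕)*(-189)*(-35)) - 1*97 = (-4 + 1890 + 350 + (⅕)*35721 + 1323) - 97 = (-4 + 1890 + 350 + 35721/5 + 1323) - 97 = 53516/5 - 97 = 53031/5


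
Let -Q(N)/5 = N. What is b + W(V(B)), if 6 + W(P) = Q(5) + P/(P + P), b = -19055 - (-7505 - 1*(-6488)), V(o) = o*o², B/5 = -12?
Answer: -36137/2 ≈ -18069.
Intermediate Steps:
B = -60 (B = 5*(-12) = -60)
Q(N) = -5*N
V(o) = o³
b = -18038 (b = -19055 - (-7505 + 6488) = -19055 - 1*(-1017) = -19055 + 1017 = -18038)
W(P) = -61/2 (W(P) = -6 + (-5*5 + P/(P + P)) = -6 + (-25 + P/((2*P))) = -6 + (-25 + P*(1/(2*P))) = -6 + (-25 + ½) = -6 - 49/2 = -61/2)
b + W(V(B)) = -18038 - 61/2 = -36137/2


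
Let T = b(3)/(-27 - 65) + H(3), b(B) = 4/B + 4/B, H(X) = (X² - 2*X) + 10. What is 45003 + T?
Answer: 3106102/69 ≈ 45016.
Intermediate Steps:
H(X) = 10 + X² - 2*X
b(B) = 8/B
T = 895/69 (T = (8/3)/(-27 - 65) + (10 + 3² - 2*3) = (8*(⅓))/(-92) + (10 + 9 - 6) = (8/3)*(-1/92) + 13 = -2/69 + 13 = 895/69 ≈ 12.971)
45003 + T = 45003 + 895/69 = 3106102/69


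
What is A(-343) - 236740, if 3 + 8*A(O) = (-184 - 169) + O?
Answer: -1894619/8 ≈ -2.3683e+5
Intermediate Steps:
A(O) = -89/2 + O/8 (A(O) = -3/8 + ((-184 - 169) + O)/8 = -3/8 + (-353 + O)/8 = -3/8 + (-353/8 + O/8) = -89/2 + O/8)
A(-343) - 236740 = (-89/2 + (1/8)*(-343)) - 236740 = (-89/2 - 343/8) - 236740 = -699/8 - 236740 = -1894619/8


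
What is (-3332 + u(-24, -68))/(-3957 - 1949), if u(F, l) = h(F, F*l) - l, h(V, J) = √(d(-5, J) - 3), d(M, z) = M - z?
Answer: 1632/2953 - I*√410/2953 ≈ 0.55266 - 0.0068569*I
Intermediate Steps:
h(V, J) = √(-8 - J) (h(V, J) = √((-5 - J) - 3) = √(-8 - J))
u(F, l) = √(-8 - F*l) - l
(-3332 + u(-24, -68))/(-3957 - 1949) = (-3332 + (√(-8 - 1*(-24)*(-68)) - 1*(-68)))/(-3957 - 1949) = (-3332 + (√(-8 - 1632) + 68))/(-5906) = (-3332 + (√(-1640) + 68))*(-1/5906) = (-3332 + (2*I*√410 + 68))*(-1/5906) = (-3332 + (68 + 2*I*√410))*(-1/5906) = (-3264 + 2*I*√410)*(-1/5906) = 1632/2953 - I*√410/2953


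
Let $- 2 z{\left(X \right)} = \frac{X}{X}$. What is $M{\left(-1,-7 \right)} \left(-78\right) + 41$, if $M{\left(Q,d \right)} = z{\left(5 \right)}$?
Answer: $80$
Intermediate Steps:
$z{\left(X \right)} = - \frac{1}{2}$ ($z{\left(X \right)} = - \frac{X \frac{1}{X}}{2} = \left(- \frac{1}{2}\right) 1 = - \frac{1}{2}$)
$M{\left(Q,d \right)} = - \frac{1}{2}$
$M{\left(-1,-7 \right)} \left(-78\right) + 41 = \left(- \frac{1}{2}\right) \left(-78\right) + 41 = 39 + 41 = 80$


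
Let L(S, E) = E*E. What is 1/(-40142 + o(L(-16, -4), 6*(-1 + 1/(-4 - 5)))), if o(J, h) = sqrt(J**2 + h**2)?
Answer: -3/120374 ≈ -2.4922e-5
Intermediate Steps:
L(S, E) = E**2
1/(-40142 + o(L(-16, -4), 6*(-1 + 1/(-4 - 5)))) = 1/(-40142 + sqrt(((-4)**2)**2 + (6*(-1 + 1/(-4 - 5)))**2)) = 1/(-40142 + sqrt(16**2 + (6*(-1 + 1/(-9)))**2)) = 1/(-40142 + sqrt(256 + (6*(-1 - 1/9))**2)) = 1/(-40142 + sqrt(256 + (6*(-10/9))**2)) = 1/(-40142 + sqrt(256 + (-20/3)**2)) = 1/(-40142 + sqrt(256 + 400/9)) = 1/(-40142 + sqrt(2704/9)) = 1/(-40142 + 52/3) = 1/(-120374/3) = -3/120374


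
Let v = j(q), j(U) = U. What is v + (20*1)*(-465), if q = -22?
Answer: -9322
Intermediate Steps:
v = -22
v + (20*1)*(-465) = -22 + (20*1)*(-465) = -22 + 20*(-465) = -22 - 9300 = -9322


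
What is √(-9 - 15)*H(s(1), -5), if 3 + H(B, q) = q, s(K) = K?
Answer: -16*I*√6 ≈ -39.192*I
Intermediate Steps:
H(B, q) = -3 + q
√(-9 - 15)*H(s(1), -5) = √(-9 - 15)*(-3 - 5) = √(-24)*(-8) = (2*I*√6)*(-8) = -16*I*√6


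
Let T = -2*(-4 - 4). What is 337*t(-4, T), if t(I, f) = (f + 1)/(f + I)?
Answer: 5729/12 ≈ 477.42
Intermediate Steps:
T = 16 (T = -2*(-8) = 16)
t(I, f) = (1 + f)/(I + f)
337*t(-4, T) = 337*((1 + 16)/(-4 + 16)) = 337*(17/12) = 5729/12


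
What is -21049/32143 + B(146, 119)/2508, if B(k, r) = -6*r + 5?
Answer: -75580279/80614644 ≈ -0.93755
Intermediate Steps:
B(k, r) = 5 - 6*r
-21049/32143 + B(146, 119)/2508 = -21049/32143 + (5 - 6*119)/2508 = -21049*1/32143 + (5 - 714)*(1/2508) = -21049/32143 - 709*1/2508 = -21049/32143 - 709/2508 = -75580279/80614644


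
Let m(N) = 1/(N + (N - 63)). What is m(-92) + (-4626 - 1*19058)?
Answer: -5849949/247 ≈ -23684.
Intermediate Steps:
m(N) = 1/(-63 + 2*N) (m(N) = 1/(N + (-63 + N)) = 1/(-63 + 2*N))
m(-92) + (-4626 - 1*19058) = 1/(-63 + 2*(-92)) + (-4626 - 1*19058) = 1/(-63 - 184) + (-4626 - 19058) = 1/(-247) - 23684 = -1/247 - 23684 = -5849949/247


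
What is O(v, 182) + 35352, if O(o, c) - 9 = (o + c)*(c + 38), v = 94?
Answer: 96081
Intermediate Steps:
O(o, c) = 9 + (38 + c)*(c + o) (O(o, c) = 9 + (o + c)*(c + 38) = 9 + (c + o)*(38 + c) = 9 + (38 + c)*(c + o))
O(v, 182) + 35352 = (9 + 182² + 38*182 + 38*94 + 182*94) + 35352 = (9 + 33124 + 6916 + 3572 + 17108) + 35352 = 60729 + 35352 = 96081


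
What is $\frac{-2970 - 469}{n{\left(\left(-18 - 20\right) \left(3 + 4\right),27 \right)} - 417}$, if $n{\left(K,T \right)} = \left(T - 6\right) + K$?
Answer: $\frac{3439}{662} \approx 5.1949$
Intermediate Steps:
$n{\left(K,T \right)} = -6 + K + T$ ($n{\left(K,T \right)} = \left(-6 + T\right) + K = -6 + K + T$)
$\frac{-2970 - 469}{n{\left(\left(-18 - 20\right) \left(3 + 4\right),27 \right)} - 417} = \frac{-2970 - 469}{\left(-6 + \left(-18 - 20\right) \left(3 + 4\right) + 27\right) - 417} = - \frac{3439}{\left(-6 - 266 + 27\right) - 417} = - \frac{3439}{-245 - 417} = - \frac{3439}{-662} = \left(-3439\right) \left(- \frac{1}{662}\right) = \frac{3439}{662}$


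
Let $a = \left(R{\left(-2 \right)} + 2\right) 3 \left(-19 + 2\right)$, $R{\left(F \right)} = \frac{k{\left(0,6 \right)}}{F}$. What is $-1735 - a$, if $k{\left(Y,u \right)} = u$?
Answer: $-1786$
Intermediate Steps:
$R{\left(F \right)} = \frac{6}{F}$
$a = 51$ ($a = \left(\frac{6}{-2} + 2\right) 3 \left(-19 + 2\right) = \left(6 \left(- \frac{1}{2}\right) + 2\right) 3 \left(-17\right) = \left(-3 + 2\right) 3 \left(-17\right) = \left(-1\right) 3 \left(-17\right) = \left(-3\right) \left(-17\right) = 51$)
$-1735 - a = -1735 - 51 = -1786$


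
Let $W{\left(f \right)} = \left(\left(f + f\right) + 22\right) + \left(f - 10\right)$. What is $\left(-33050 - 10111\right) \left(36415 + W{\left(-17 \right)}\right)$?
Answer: $-1570024536$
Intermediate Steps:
$W{\left(f \right)} = 12 + 3 f$ ($W{\left(f \right)} = \left(2 f + 22\right) + \left(f - 10\right) = \left(22 + 2 f\right) + \left(-10 + f\right) = 12 + 3 f$)
$\left(-33050 - 10111\right) \left(36415 + W{\left(-17 \right)}\right) = \left(-33050 - 10111\right) \left(36415 + \left(12 + 3 \left(-17\right)\right)\right) = - 43161 \left(36415 + \left(12 - 51\right)\right) = - 43161 \left(36415 - 39\right) = \left(-43161\right) 36376 = -1570024536$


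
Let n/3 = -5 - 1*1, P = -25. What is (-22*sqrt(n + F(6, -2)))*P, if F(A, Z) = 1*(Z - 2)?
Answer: 550*I*sqrt(22) ≈ 2579.7*I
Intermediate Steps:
F(A, Z) = -2 + Z (F(A, Z) = 1*(-2 + Z) = -2 + Z)
n = -18 (n = 3*(-5 - 1*1) = 3*(-5 - 1) = 3*(-6) = -18)
(-22*sqrt(n + F(6, -2)))*P = -22*sqrt(-18 + (-2 - 2))*(-25) = -22*sqrt(-18 - 4)*(-25) = -22*I*sqrt(22)*(-25) = 550*I*sqrt(22)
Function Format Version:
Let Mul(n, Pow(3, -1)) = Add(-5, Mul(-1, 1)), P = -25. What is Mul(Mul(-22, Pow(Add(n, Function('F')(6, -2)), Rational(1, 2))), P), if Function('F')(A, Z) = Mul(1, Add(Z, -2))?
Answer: Mul(550, I, Pow(22, Rational(1, 2))) ≈ Mul(2579.7, I)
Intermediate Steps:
Function('F')(A, Z) = Add(-2, Z) (Function('F')(A, Z) = Mul(1, Add(-2, Z)) = Add(-2, Z))
n = -18 (n = Mul(3, Add(-5, Mul(-1, 1))) = Mul(3, Add(-5, -1)) = Mul(3, -6) = -18)
Mul(Mul(-22, Pow(Add(n, Function('F')(6, -2)), Rational(1, 2))), P) = Mul(Mul(-22, Pow(Add(-18, Add(-2, -2)), Rational(1, 2))), -25) = Mul(Mul(-22, Pow(Add(-18, -4), Rational(1, 2))), -25) = Mul(Mul(-22, Pow(-22, Rational(1, 2))), -25) = Mul(Mul(-22, Mul(I, Pow(22, Rational(1, 2)))), -25) = Mul(Mul(-22, I, Pow(22, Rational(1, 2))), -25) = Mul(550, I, Pow(22, Rational(1, 2)))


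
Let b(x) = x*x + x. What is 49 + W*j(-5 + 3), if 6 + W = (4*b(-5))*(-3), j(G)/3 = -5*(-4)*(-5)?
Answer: 73849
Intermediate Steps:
b(x) = x + x² (b(x) = x² + x = x + x²)
j(G) = -300 (j(G) = 3*(-5*(-4)*(-5)) = 3*(20*(-5)) = 3*(-100) = -300)
W = -246 (W = -6 + (4*(-5*(1 - 5)))*(-3) = -6 + (4*(-5*(-4)))*(-3) = -6 + (4*20)*(-3) = -6 + 80*(-3) = -6 - 240 = -246)
49 + W*j(-5 + 3) = 49 - 246*(-300) = 49 + 73800 = 73849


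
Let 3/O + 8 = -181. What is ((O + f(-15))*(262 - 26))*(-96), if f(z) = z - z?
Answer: 7552/21 ≈ 359.62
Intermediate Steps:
O = -1/63 (O = 3/(-8 - 181) = 3/(-189) = 3*(-1/189) = -1/63 ≈ -0.015873)
f(z) = 0
((O + f(-15))*(262 - 26))*(-96) = ((-1/63 + 0)*(262 - 26))*(-96) = -1/63*236*(-96) = -236/63*(-96) = 7552/21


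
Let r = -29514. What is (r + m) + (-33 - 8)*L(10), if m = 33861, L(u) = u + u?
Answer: 3527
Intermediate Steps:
L(u) = 2*u
(r + m) + (-33 - 8)*L(10) = (-29514 + 33861) + (-33 - 8)*(2*10) = 4347 - 41*20 = 4347 - 820 = 3527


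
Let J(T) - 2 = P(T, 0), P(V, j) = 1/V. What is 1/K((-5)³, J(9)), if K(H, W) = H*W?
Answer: -9/2375 ≈ -0.0037895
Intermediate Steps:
J(T) = 2 + 1/T
1/K((-5)³, J(9)) = 1/((-5)³*(2 + 1/9)) = 1/(-125*(2 + ⅑)) = 1/(-125*19/9) = 1/(-2375/9) = -9/2375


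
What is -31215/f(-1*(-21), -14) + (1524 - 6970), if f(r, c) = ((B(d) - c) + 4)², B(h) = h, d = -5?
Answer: -951589/169 ≈ -5630.7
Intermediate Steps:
f(r, c) = (-1 - c)² (f(r, c) = ((-5 - c) + 4)² = (-1 - c)²)
-31215/f(-1*(-21), -14) + (1524 - 6970) = -31215/(1 - 14)² + (1524 - 6970) = -31215/((-13)²) - 5446 = -31215/169 - 5446 = -951589/169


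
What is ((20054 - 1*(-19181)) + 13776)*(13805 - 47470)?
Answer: -1784615315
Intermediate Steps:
((20054 - 1*(-19181)) + 13776)*(13805 - 47470) = ((20054 + 19181) + 13776)*(-33665) = (39235 + 13776)*(-33665) = 53011*(-33665) = -1784615315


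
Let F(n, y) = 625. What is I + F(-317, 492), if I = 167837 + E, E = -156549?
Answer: 11913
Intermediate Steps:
I = 11288 (I = 167837 - 156549 = 11288)
I + F(-317, 492) = 11288 + 625 = 11913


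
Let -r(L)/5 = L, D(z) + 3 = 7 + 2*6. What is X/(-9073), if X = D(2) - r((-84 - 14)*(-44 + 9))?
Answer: -17166/9073 ≈ -1.8920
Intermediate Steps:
D(z) = 16 (D(z) = -3 + (7 + 2*6) = -3 + (7 + 12) = -3 + 19 = 16)
r(L) = -5*L
X = 17166 (X = 16 - (-5)*(-84 - 14)*(-44 + 9) = 16 - (-5)*(-98*(-35)) = 16 - (-5)*3430 = 16 - 1*(-17150) = 16 + 17150 = 17166)
X/(-9073) = 17166/(-9073) = 17166*(-1/9073) = -17166/9073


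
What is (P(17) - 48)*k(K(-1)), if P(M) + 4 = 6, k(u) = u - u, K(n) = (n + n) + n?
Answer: 0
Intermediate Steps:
K(n) = 3*n (K(n) = 2*n + n = 3*n)
k(u) = 0
P(M) = 2 (P(M) = -4 + 6 = 2)
(P(17) - 48)*k(K(-1)) = (2 - 48)*0 = -46*0 = 0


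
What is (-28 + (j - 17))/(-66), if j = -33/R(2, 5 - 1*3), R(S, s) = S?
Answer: 41/44 ≈ 0.93182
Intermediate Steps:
j = -33/2 ≈ -16.500
(-28 + (j - 17))/(-66) = (-28 + (-33/2 - 17))/(-66) = -(-28 - 67/2)/66 = -1/66*(-123/2) = 41/44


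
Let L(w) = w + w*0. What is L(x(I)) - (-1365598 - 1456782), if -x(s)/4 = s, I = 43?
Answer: 2822208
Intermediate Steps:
x(s) = -4*s
L(w) = w (L(w) = w + 0 = w)
L(x(I)) - (-1365598 - 1456782) = -4*43 - (-1365598 - 1456782) = -172 - 1*(-2822380) = -172 + 2822380 = 2822208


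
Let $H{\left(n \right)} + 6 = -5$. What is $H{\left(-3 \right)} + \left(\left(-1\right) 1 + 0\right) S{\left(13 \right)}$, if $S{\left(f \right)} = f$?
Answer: $-24$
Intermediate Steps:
$H{\left(n \right)} = -11$ ($H{\left(n \right)} = -6 - 5 = -11$)
$H{\left(-3 \right)} + \left(\left(-1\right) 1 + 0\right) S{\left(13 \right)} = -11 + \left(\left(-1\right) 1 + 0\right) 13 = -11 + \left(-1 + 0\right) 13 = -11 - 13 = -24$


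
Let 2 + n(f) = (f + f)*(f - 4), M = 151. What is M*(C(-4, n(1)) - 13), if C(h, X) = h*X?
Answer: 2869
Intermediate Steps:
n(f) = -2 + 2*f*(-4 + f) (n(f) = -2 + (f + f)*(f - 4) = -2 + (2*f)*(-4 + f) = -2 + 2*f*(-4 + f))
C(h, X) = X*h
M*(C(-4, n(1)) - 13) = 151*((-2 - 8*1 + 2*1²)*(-4) - 13) = 151*((-2 - 8 + 2*1)*(-4) - 13) = 151*((-2 - 8 + 2)*(-4) - 13) = 151*(-8*(-4) - 13) = 151*(32 - 13) = 151*19 = 2869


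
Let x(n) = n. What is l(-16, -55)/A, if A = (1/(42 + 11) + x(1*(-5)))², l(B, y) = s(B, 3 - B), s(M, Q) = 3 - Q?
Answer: -2809/4356 ≈ -0.64486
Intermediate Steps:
l(B, y) = B (l(B, y) = 3 - (3 - B) = 3 + (-3 + B) = B)
A = 69696/2809 (A = (1/(42 + 11) + 1*(-5))² = (1/53 - 5)² = (-264/53)² = 69696/2809 ≈ 24.812)
l(-16, -55)/A = -16/69696/2809 = -16*2809/69696 = -2809/4356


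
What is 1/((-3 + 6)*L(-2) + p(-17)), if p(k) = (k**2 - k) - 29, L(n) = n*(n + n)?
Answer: 1/301 ≈ 0.0033223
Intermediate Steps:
L(n) = 2*n**2 (L(n) = n*(2*n) = 2*n**2)
p(k) = -29 + k**2 - k
1/((-3 + 6)*L(-2) + p(-17)) = 1/((-3 + 6)*(2*(-2)**2) + (-29 + (-17)**2 - 1*(-17))) = 1/(3*(2*4) + (-29 + 289 + 17)) = 1/(3*8 + 277) = 1/(24 + 277) = 1/301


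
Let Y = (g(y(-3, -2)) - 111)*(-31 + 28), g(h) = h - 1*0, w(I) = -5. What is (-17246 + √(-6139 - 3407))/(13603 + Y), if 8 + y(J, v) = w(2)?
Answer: -17246/13975 + I*√9546/13975 ≈ -1.2341 + 0.0069913*I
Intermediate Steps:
y(J, v) = -13 (y(J, v) = -8 - 5 = -13)
g(h) = h (g(h) = h + 0 = h)
Y = 372 (Y = (-13 - 111)*(-31 + 28) = -124*(-3) = 372)
(-17246 + √(-6139 - 3407))/(13603 + Y) = (-17246 + √(-6139 - 3407))/(13603 + 372) = (-17246 + √(-9546))/13975 = (-17246 + I*√9546)*(1/13975) = -17246/13975 + I*√9546/13975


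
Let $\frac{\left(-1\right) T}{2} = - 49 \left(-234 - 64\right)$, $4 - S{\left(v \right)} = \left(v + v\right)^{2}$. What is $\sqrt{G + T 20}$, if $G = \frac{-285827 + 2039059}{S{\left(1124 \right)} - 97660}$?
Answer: $\frac{i \sqrt{242160159452446830}}{643895} \approx 764.25 i$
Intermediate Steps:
$S{\left(v \right)} = 4 - 4 v^{2}$ ($S{\left(v \right)} = 4 - \left(v + v\right)^{2} = 4 - \left(2 v\right)^{2} = 4 - 4 v^{2}$)
$T = -29204$ ($T = - 2 \left(- 49 \left(-234 - 64\right)\right) = - 2 \left(\left(-49\right) \left(-298\right)\right) = \left(-2\right) 14602 = -29204$)
$G = - \frac{219154}{643895}$ ($G = \frac{-285827 + 2039059}{\left(4 - 4 \cdot 1124^{2}\right) - 97660} = \frac{1753232}{\left(4 - 5053504\right) - 97660} = \frac{1753232}{-5053500 - 97660} = \frac{1753232}{-5151160} = 1753232 \left(- \frac{1}{5151160}\right) = - \frac{219154}{643895} \approx -0.34036$)
$\sqrt{G + T 20} = \sqrt{- \frac{219154}{643895} - 584080} = \sqrt{- \frac{376086410754}{643895}} = \frac{i \sqrt{242160159452446830}}{643895}$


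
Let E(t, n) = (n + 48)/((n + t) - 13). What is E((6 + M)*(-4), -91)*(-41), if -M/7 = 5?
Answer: 1763/12 ≈ 146.92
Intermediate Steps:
M = -35 (M = -7*5 = -35)
E(t, n) = (48 + n)/(-13 + n + t)
E((6 + M)*(-4), -91)*(-41) = ((48 - 91)/(-13 - 91 + (6 - 35)*(-4)))*(-41) = (-43/(-13 - 91 - 29*(-4)))*(-41) = (-43/(-13 - 91 + 116))*(-41) = (-43/12)*(-41) = ((1/12)*(-43))*(-41) = -43/12*(-41) = 1763/12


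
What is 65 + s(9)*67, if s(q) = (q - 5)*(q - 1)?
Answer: 2209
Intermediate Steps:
s(q) = (-1 + q)*(-5 + q) (s(q) = (-5 + q)*(-1 + q) = (-1 + q)*(-5 + q))
65 + s(9)*67 = 65 + (5 + 9**2 - 6*9)*67 = 65 + (5 + 81 - 54)*67 = 65 + 32*67 = 65 + 2144 = 2209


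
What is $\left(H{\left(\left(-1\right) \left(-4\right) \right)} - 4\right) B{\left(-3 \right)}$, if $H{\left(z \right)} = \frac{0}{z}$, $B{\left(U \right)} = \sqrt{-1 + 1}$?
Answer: $0$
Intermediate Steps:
$B{\left(U \right)} = 0$ ($B{\left(U \right)} = \sqrt{0} = 0$)
$H{\left(z \right)} = 0$
$\left(H{\left(\left(-1\right) \left(-4\right) \right)} - 4\right) B{\left(-3 \right)} = \left(0 - 4\right) 0 = \left(-4\right) 0 = 0$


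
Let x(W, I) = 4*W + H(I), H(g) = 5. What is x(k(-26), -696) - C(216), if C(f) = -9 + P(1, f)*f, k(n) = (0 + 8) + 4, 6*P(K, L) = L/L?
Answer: 26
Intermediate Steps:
P(K, L) = ⅙ (P(K, L) = (L/L)/6 = (⅙)*1 = ⅙)
k(n) = 12 (k(n) = 8 + 4 = 12)
C(f) = -9 + f/6
x(W, I) = 5 + 4*W (x(W, I) = 4*W + 5 = 5 + 4*W)
x(k(-26), -696) - C(216) = (5 + 4*12) - (-9 + (⅙)*216) = (5 + 48) - (-9 + 36) = 53 - 1*27 = 53 - 27 = 26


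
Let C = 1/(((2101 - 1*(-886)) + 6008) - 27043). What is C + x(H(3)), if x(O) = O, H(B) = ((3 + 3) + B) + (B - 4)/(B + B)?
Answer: 53141/6016 ≈ 8.8333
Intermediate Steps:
H(B) = 6 + B + (-4 + B)/(2*B) (H(B) = (6 + B) + (-4 + B)/((2*B)) = (6 + B) + (-4 + B)*(1/(2*B)) = (6 + B) + (-4 + B)/(2*B) = 6 + B + (-4 + B)/(2*B))
C = -1/18048 (C = 1/(((2101 + 886) + 6008) - 27043) = 1/((2987 + 6008) - 27043) = 1/(8995 - 27043) = 1/(-18048) = -1/18048 ≈ -5.5408e-5)
C + x(H(3)) = -1/18048 + (13/2 + 3 - 2/3) = -1/18048 + 53/6 = 53141/6016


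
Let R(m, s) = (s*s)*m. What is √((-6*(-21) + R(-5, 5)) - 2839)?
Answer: I*√2838 ≈ 53.273*I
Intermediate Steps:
R(m, s) = m*s² (R(m, s) = s²*m = m*s²)
√((-6*(-21) + R(-5, 5)) - 2839) = √((-6*(-21) - 5*5²) - 2839) = √((126 - 5*25) - 2839) = √((126 - 125) - 2839) = √(1 - 2839) = √(-2838) = I*√2838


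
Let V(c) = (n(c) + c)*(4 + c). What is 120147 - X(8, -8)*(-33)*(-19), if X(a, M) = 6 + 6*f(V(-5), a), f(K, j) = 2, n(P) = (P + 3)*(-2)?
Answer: 108861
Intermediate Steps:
n(P) = -6 - 2*P (n(P) = (3 + P)*(-2) = -6 - 2*P)
V(c) = (-6 - c)*(4 + c) (V(c) = ((-6 - 2*c) + c)*(4 + c) = (-6 - c)*(4 + c))
X(a, M) = 18 (X(a, M) = 6 + 6*2 = 6 + 12 = 18)
120147 - X(8, -8)*(-33)*(-19) = 120147 - 18*(-33)*(-19) = 120147 - (-594)*(-19) = 120147 - 1*11286 = 120147 - 11286 = 108861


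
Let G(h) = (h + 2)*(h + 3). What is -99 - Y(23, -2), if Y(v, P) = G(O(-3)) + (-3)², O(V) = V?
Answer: -108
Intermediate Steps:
G(h) = (2 + h)*(3 + h)
Y(v, P) = 9 (Y(v, P) = (6 + (-3)² + 5*(-3)) + (-3)² = (6 + 9 - 15) + 9 = 0 + 9 = 9)
-99 - Y(23, -2) = -99 - 1*9 = -99 - 9 = -108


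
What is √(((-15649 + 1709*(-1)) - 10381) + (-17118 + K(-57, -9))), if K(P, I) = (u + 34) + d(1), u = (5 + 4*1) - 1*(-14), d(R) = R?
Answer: I*√44799 ≈ 211.66*I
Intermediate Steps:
u = 23 (u = (5 + 4) + 14 = 9 + 14 = 23)
K(P, I) = 58 (K(P, I) = (23 + 34) + 1 = 57 + 1 = 58)
√(((-15649 + 1709*(-1)) - 10381) + (-17118 + K(-57, -9))) = √(((-15649 + 1709*(-1)) - 10381) + (-17118 + 58)) = √(((-15649 - 1709) - 10381) - 17060) = √((-17358 - 10381) - 17060) = √(-27739 - 17060) = √(-44799) = I*√44799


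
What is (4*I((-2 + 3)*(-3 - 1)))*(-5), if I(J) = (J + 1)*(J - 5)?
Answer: -540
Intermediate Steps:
I(J) = (1 + J)*(-5 + J)
(4*I((-2 + 3)*(-3 - 1)))*(-5) = (4*(-5 + ((-2 + 3)*(-3 - 1))² - 4*(-2 + 3)*(-3 - 1)))*(-5) = (4*(-5 + (1*(-4))² - 4*(-4)))*(-5) = (4*(-5 + (-4)² - 4*(-4)))*(-5) = (4*(-5 + 16 + 16))*(-5) = (4*27)*(-5) = 108*(-5) = -540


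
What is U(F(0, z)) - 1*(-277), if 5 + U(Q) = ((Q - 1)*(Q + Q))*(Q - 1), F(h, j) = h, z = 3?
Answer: 272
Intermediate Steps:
U(Q) = -5 + 2*Q*(-1 + Q)² (U(Q) = -5 + ((Q - 1)*(Q + Q))*(Q - 1) = -5 + ((-1 + Q)*(2*Q))*(-1 + Q) = -5 + (2*Q*(-1 + Q))*(-1 + Q) = -5 + 2*Q*(-1 + Q)²)
U(F(0, z)) - 1*(-277) = (-5 + 2*0*(-1 + 0)²) - 1*(-277) = (-5 + 2*0*(-1)²) + 277 = (-5 + 2*0*1) + 277 = (-5 + 0) + 277 = -5 + 277 = 272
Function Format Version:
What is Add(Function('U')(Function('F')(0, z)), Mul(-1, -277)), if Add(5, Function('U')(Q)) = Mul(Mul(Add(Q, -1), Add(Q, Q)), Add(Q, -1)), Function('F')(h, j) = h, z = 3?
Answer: 272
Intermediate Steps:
Function('U')(Q) = Add(-5, Mul(2, Q, Pow(Add(-1, Q), 2))) (Function('U')(Q) = Add(-5, Mul(Mul(Add(Q, -1), Add(Q, Q)), Add(Q, -1))) = Add(-5, Mul(Mul(Add(-1, Q), Mul(2, Q)), Add(-1, Q))) = Add(-5, Mul(Mul(2, Q, Add(-1, Q)), Add(-1, Q))) = Add(-5, Mul(2, Q, Pow(Add(-1, Q), 2))))
Add(Function('U')(Function('F')(0, z)), Mul(-1, -277)) = Add(Add(-5, Mul(2, 0, Pow(Add(-1, 0), 2))), Mul(-1, -277)) = Add(Add(-5, Mul(2, 0, Pow(-1, 2))), 277) = Add(Add(-5, Mul(2, 0, 1)), 277) = Add(Add(-5, 0), 277) = Add(-5, 277) = 272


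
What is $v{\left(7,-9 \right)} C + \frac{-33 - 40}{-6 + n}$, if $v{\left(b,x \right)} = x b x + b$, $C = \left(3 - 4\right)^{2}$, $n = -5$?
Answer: $\frac{6387}{11} \approx 580.64$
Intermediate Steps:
$C = 1$ ($C = \left(-1\right)^{2} = 1$)
$v{\left(b,x \right)} = b + b x^{2}$ ($v{\left(b,x \right)} = b x x + b = b x^{2} + b = b + b x^{2}$)
$v{\left(7,-9 \right)} C + \frac{-33 - 40}{-6 + n} = 7 \left(1 + \left(-9\right)^{2}\right) 1 + \frac{-33 - 40}{-6 - 5} = 7 \left(1 + 81\right) 1 - \frac{73}{-11} = 7 \cdot 82 \cdot 1 - - \frac{73}{11} = 574 \cdot 1 + \frac{73}{11} = 574 + \frac{73}{11} = \frac{6387}{11}$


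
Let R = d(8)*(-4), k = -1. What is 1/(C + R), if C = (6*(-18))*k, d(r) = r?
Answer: 1/76 ≈ 0.013158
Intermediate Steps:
R = -32 (R = 8*(-4) = -32)
C = 108 (C = (6*(-18))*(-1) = -108*(-1) = 108)
1/(C + R) = 1/(108 - 32) = 1/76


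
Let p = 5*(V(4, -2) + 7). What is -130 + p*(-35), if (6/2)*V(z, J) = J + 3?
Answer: -4240/3 ≈ -1413.3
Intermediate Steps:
V(z, J) = 1 + J/3 (V(z, J) = (J + 3)/3 = (3 + J)/3 = 1 + J/3)
p = 110/3 (p = 5*((1 + (1/3)*(-2)) + 7) = 5*((1 - 2/3) + 7) = 5*(1/3 + 7) = 5*(22/3) = 110/3 ≈ 36.667)
-130 + p*(-35) = -130 + (110/3)*(-35) = -130 - 3850/3 = -4240/3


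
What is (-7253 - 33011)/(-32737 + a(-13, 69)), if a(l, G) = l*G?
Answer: 20132/16817 ≈ 1.1971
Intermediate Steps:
a(l, G) = G*l
(-7253 - 33011)/(-32737 + a(-13, 69)) = (-7253 - 33011)/(-32737 + 69*(-13)) = -40264/(-32737 - 897) = -40264/(-33634) = -40264*(-1/33634) = 20132/16817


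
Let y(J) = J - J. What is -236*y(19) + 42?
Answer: 42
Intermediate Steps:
y(J) = 0
-236*y(19) + 42 = -236*0 + 42 = 0 + 42 = 42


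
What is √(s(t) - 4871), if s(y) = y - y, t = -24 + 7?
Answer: I*√4871 ≈ 69.793*I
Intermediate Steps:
t = -17
s(y) = 0
√(s(t) - 4871) = √(0 - 4871) = √(-4871) = I*√4871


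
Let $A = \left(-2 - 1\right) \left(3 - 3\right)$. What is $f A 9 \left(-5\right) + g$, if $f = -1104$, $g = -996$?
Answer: $-996$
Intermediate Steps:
$A = 0$ ($A = \left(-3\right) 0 = 0$)
$f A 9 \left(-5\right) + g = - 1104 \cdot 0 \cdot 9 \left(-5\right) - 996 = - 1104 \cdot 0 \left(-5\right) - 996 = \left(-1104\right) 0 - 996 = 0 - 996 = -996$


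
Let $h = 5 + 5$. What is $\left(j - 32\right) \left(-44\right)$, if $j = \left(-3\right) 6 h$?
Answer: $9328$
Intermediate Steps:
$h = 10$
$j = -180$ ($j = \left(-3\right) 6 \cdot 10 = \left(-18\right) 10 = -180$)
$\left(j - 32\right) \left(-44\right) = \left(-180 - 32\right) \left(-44\right) = \left(-212\right) \left(-44\right) = 9328$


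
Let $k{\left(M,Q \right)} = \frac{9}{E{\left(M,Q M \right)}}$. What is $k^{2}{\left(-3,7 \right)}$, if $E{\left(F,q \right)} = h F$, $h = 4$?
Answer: $\frac{9}{16} \approx 0.5625$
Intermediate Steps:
$E{\left(F,q \right)} = 4 F$
$k{\left(M,Q \right)} = \frac{9}{4 M}$
$k^{2}{\left(-3,7 \right)} = \left(\frac{9}{4 \left(-3\right)}\right)^{2} = \left(\frac{9}{4} \left(- \frac{1}{3}\right)\right)^{2} = \left(- \frac{3}{4}\right)^{2} = \frac{9}{16}$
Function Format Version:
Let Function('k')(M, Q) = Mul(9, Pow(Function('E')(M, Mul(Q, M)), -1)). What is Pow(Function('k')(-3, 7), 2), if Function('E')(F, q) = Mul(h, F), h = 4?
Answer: Rational(9, 16) ≈ 0.56250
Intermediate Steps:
Function('E')(F, q) = Mul(4, F)
Function('k')(M, Q) = Mul(Rational(9, 4), Pow(M, -1)) (Function('k')(M, Q) = Mul(9, Pow(Mul(4, M), -1)) = Mul(9, Mul(Rational(1, 4), Pow(M, -1))) = Mul(Rational(9, 4), Pow(M, -1)))
Pow(Function('k')(-3, 7), 2) = Pow(Mul(Rational(9, 4), Pow(-3, -1)), 2) = Pow(Mul(Rational(9, 4), Rational(-1, 3)), 2) = Pow(Rational(-3, 4), 2) = Rational(9, 16)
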